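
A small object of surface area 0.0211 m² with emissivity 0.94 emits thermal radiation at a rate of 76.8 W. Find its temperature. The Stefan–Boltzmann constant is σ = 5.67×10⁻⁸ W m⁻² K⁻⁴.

From P = εσAT⁴, T = (P / εσA)^(1/4) = (76.8 / (0.94 × 5.67×10⁻⁸ × 0.0211))^(1/4).
T = (6.83×10^10)^(1/4) = 511 K.

T ≈ 511 K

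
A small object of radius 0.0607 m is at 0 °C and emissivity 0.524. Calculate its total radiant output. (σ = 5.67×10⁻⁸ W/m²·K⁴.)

P ≈ 7.64 W

A = 4πr² = 4π × (0.0607)² = 0.0463 m².
0 °C = 273 K.
P = εσAT⁴ = 0.524 × 5.67×10⁻⁸ × 0.0463 × (273)⁴ = 0.524 × 5.67×10⁻⁸ × 0.0463 × 5.55×10^9.
P = 7.64 W.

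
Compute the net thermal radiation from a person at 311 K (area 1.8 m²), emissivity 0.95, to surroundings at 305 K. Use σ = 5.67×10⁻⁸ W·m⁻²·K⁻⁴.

Q ≈ 68.0 W

Q = εσA(T⁴ − T_s⁴). T⁴ − T_s⁴ = (311)⁴ − (305)⁴ = 9.35×10^9 − 8.65×10^9 = 7.01×10^8 K⁴.
Q = 0.95 × 5.67×10⁻⁸ × 1.80 × 7.01×10^8 = 68.0 W.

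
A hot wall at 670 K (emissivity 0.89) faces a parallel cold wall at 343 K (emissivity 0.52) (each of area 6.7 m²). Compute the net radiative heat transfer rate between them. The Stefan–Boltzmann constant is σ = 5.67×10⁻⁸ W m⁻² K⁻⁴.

For two large parallel gray plates, q = σ(T₁⁴ − T₂⁴) / (1/ε₁ + 1/ε₂ − 1).
1/ε₁ + 1/ε₂ − 1 = 1/0.89 + 1/0.52 − 1 = 2.047.
T₁⁴ − T₂⁴ = 2.02×10^11 − 1.38×10^10 = 1.88×10^11 K⁴.
q = 5.67×10⁻⁸ × 1.88×10^11 / 2.047 = 5200 W/m².
Q = q·A = 5200 × 6.7 = 34800 W.

Q ≈ 34800 W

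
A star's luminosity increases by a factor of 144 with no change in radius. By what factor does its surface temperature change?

P ∝ T⁴ ⇒ T ∝ P^(1/4), so T scales by (144)^(1/4) = 3.46.

factor ≈ 3.46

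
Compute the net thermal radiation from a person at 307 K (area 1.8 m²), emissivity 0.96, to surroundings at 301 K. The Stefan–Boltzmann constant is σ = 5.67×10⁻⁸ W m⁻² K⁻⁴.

Q ≈ 66.1 W

Q = εσA(T⁴ − T_s⁴). T⁴ − T_s⁴ = (307)⁴ − (301)⁴ = 8.88×10^9 − 8.21×10^9 = 6.74×10^8 K⁴.
Q = 0.96 × 5.67×10⁻⁸ × 1.80 × 6.74×10^8 = 66.1 W.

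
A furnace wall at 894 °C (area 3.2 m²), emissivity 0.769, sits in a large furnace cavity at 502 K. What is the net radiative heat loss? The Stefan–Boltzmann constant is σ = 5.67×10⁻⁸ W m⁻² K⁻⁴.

Q ≈ 2.50×10^5 W

Convert: 894 °C = 1167 K.
Q = εσA(T⁴ − T_s⁴). T⁴ − T_s⁴ = (1167)⁴ − (502)⁴ = 1.85×10^12 − 6.35×10^10 = 1.79×10^12 K⁴.
Q = 0.769 × 5.67×10⁻⁸ × 3.20 × 1.79×10^12 = 2.50×10^5 W.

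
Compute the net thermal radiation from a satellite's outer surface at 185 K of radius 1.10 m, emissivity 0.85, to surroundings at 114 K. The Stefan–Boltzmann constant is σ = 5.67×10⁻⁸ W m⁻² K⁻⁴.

A = 4πr² = 4π × (1.10)² = 15.2 m².
Q = εσA(T⁴ − T_s⁴). T⁴ − T_s⁴ = (185)⁴ − (114)⁴ = 1.17×10^9 − 1.69×10^8 = 1.00×10^9 K⁴.
Q = 0.85 × 5.67×10⁻⁸ × 15.2 × 1.00×10^9 = 735 W.

Q ≈ 735 W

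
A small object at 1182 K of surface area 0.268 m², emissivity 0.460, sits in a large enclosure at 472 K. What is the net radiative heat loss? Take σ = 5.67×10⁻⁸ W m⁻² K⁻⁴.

Q ≈ 13300 W

Q = εσA(T⁴ − T_s⁴). T⁴ − T_s⁴ = (1182)⁴ − (472)⁴ = 1.95×10^12 − 4.96×10^10 = 1.90×10^12 K⁴.
Q = 0.460 × 5.67×10⁻⁸ × 0.268 × 1.90×10^12 = 13300 W.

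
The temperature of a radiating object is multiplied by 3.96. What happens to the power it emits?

factor ≈ 246

P ∝ T⁴, so the power scales as (3.96)⁴ = 246.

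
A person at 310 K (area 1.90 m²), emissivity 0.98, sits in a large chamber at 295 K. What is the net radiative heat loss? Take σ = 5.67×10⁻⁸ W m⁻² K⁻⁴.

Q ≈ 175 W

Q = εσA(T⁴ − T_s⁴). T⁴ − T_s⁴ = (310)⁴ − (295)⁴ = 9.24×10^9 − 7.57×10^9 = 1.66×10^9 K⁴.
Q = 0.98 × 5.67×10⁻⁸ × 1.90 × 1.66×10^9 = 175 W.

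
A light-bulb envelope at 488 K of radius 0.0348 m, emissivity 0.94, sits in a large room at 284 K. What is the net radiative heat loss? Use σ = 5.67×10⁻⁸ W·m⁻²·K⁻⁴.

Q ≈ 40.7 W

A = 4πr² = 4π × (0.0348)² = 0.0152 m².
Q = εσA(T⁴ − T_s⁴). T⁴ − T_s⁴ = (488)⁴ − (284)⁴ = 5.67×10^10 − 6.51×10^9 = 5.02×10^10 K⁴.
Q = 0.94 × 5.67×10⁻⁸ × 0.0152 × 5.02×10^10 = 40.7 W.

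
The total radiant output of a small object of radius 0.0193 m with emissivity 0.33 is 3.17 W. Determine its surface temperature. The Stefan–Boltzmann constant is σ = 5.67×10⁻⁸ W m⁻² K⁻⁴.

T ≈ 436 K

A = 4πr² = 4π × (0.0193)² = 4.68×10^-3 m².
From P = εσAT⁴, T = (P / εσA)^(1/4) = (3.17 / (0.33 × 5.67×10⁻⁸ × 4.68×10^-3))^(1/4).
T = (3.62×10^10)^(1/4) = 436 K.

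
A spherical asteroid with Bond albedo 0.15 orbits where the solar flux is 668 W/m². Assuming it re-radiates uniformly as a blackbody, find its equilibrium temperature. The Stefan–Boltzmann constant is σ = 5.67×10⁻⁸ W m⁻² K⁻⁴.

T ≈ 224 K

Power absorbed = (1−a)S·πR²; power emitted = 4πR²σT⁴. Equating and cancelling πR²:
T = ((1−a)S / 4σ)^(1/4) = (568 / (4 × 5.67×10⁻⁸))^(1/4) = (2.50×10^9)^(1/4).
T = 224 K.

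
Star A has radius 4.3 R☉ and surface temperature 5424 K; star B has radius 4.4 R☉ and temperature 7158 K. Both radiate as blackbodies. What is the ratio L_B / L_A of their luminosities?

L_B/L_A ≈ 3.18

L = 4πR²σT⁴ ∝ R²T⁴, so L_B/L_A = (4.4/4.3)² × (7158/5424)⁴ = 1.05 × 3.03 = 3.18.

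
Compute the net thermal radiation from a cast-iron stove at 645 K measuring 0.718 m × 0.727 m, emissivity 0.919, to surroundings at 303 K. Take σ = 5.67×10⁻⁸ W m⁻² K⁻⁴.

Q ≈ 4480 W

A = 0.718 × 0.727 = 0.522 m².
Q = εσA(T⁴ − T_s⁴). T⁴ − T_s⁴ = (645)⁴ − (303)⁴ = 1.73×10^11 − 8.43×10^9 = 1.65×10^11 K⁴.
Q = 0.919 × 5.67×10⁻⁸ × 0.522 × 1.65×10^11 = 4480 W.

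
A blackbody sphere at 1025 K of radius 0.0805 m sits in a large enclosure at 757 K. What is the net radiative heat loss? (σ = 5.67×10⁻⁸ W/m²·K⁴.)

A = 4πr² = 4π × (0.0805)² = 0.0814 m².
Q = σA(T⁴ − T_s⁴). T⁴ − T_s⁴ = (1025)⁴ − (757)⁴ = 1.10×10^12 − 3.28×10^11 = 7.75×10^11 K⁴.
Q = 5.67×10⁻⁸ × 0.0814 × 7.75×10^11 = 3580 W.

Q ≈ 3580 W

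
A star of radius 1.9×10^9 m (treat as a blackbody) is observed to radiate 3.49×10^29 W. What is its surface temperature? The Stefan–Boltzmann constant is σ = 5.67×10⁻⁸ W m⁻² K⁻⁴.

T ≈ 19200 K

A = 4πr² = 4π × (1.9×10^9)² = 4.54×10^19 m².
From P = σAT⁴, T = (P / σA)^(1/4) = (3.49×10^29 / (5.67×10⁻⁸ × 4.54×10^19))^(1/4).
T = (1.36×10^17)^(1/4) = 19200 K.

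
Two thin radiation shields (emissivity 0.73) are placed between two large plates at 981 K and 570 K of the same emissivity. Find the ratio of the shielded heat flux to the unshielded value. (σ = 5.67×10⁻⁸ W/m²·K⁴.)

With N identical shields there are N+1 = 3 gaps in series, each with the same radiative resistance, so the flux falls to 1/(N+1) of its unshielded value.

ratio ≈ 0.333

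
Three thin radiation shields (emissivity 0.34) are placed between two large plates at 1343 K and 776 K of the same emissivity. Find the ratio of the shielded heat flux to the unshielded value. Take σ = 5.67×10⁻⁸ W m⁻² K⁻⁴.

With N identical shields there are N+1 = 4 gaps in series, each with the same radiative resistance, so the flux falls to 1/(N+1) of its unshielded value.

ratio ≈ 0.250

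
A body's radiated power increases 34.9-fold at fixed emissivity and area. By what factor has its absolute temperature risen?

factor ≈ 2.43

P ∝ T⁴ ⇒ T ∝ P^(1/4), so T scales by (34.9)^(1/4) = 2.43.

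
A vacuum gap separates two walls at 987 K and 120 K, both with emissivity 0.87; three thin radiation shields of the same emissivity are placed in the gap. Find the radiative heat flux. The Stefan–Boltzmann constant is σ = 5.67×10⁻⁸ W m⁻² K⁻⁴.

Each of the 4 gaps contributes resistance (2/ε − 1) = 2/0.87 − 1 = 1.299; total = 5.195.
q = σ(T₁⁴ − T₂⁴) / 5.195 = 5.67×10⁻⁸ × 9.49×10^11 / 5.195 = 10400 W/m².

q ≈ 10400 W/m²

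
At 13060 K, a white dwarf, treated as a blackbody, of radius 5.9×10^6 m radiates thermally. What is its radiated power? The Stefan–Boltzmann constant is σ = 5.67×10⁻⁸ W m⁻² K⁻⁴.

P ≈ 7.22×10^23 W

A = 4πr² = 4π × (5.9×10^6)² = 4.37×10^14 m².
P = σAT⁴ = 5.67×10⁻⁸ × 4.37×10^14 × (13060)⁴ = 5.67×10⁻⁸ × 4.37×10^14 × 2.91×10^16.
P = 7.22×10^23 W.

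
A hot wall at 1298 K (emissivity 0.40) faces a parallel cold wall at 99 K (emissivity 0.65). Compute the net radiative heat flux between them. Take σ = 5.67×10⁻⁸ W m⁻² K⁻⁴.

For two large parallel gray plates, q = σ(T₁⁴ − T₂⁴) / (1/ε₁ + 1/ε₂ − 1).
1/ε₁ + 1/ε₂ − 1 = 1/0.40 + 1/0.65 − 1 = 3.038.
T₁⁴ − T₂⁴ = 2.84×10^12 − 9.61×10^7 = 2.84×10^12 K⁴.
q = 5.67×10⁻⁸ × 2.84×10^12 / 3.038 = 53000 W/m².

q ≈ 53000 W/m²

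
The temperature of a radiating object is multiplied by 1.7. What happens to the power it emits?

P ∝ T⁴, so the power scales as (1.7)⁴ = 8.35.

factor ≈ 8.35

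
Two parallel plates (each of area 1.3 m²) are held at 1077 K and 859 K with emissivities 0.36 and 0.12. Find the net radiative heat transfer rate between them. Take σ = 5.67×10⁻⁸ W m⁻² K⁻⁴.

Q ≈ 5840 W

For two large parallel gray plates, q = σ(T₁⁴ − T₂⁴) / (1/ε₁ + 1/ε₂ − 1).
1/ε₁ + 1/ε₂ − 1 = 1/0.36 + 1/0.12 − 1 = 10.11.
T₁⁴ − T₂⁴ = 1.35×10^12 − 5.44×10^11 = 8.01×10^11 K⁴.
q = 5.67×10⁻⁸ × 8.01×10^11 / 10.11 = 4490 W/m².
Q = q·A = 4490 × 1.3 = 5840 W.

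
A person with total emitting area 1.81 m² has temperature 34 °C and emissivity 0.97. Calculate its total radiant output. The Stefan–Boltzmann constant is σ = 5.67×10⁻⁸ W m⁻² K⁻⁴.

P ≈ 884 W

34 °C = 307 K.
Stefan–Boltzmann: P = εσAT⁴ = 0.97 × 5.67×10⁻⁸ × 1.81 × (307)⁴ = 0.97 × 5.67×10⁻⁸ × 1.81 × 8.88×10^9.
P = 884 W.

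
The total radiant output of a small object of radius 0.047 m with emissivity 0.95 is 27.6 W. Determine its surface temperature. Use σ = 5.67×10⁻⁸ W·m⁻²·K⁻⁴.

A = 4πr² = 4π × (0.047)² = 0.0278 m².
From P = εσAT⁴, T = (P / εσA)^(1/4) = (27.6 / (0.95 × 5.67×10⁻⁸ × 0.0278))^(1/4).
T = (1.85×10^10)^(1/4) = 369 K.

T ≈ 369 K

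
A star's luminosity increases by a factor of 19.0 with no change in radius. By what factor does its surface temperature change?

P ∝ T⁴ ⇒ T ∝ P^(1/4), so T scales by (19.0)^(1/4) = 2.09.

factor ≈ 2.09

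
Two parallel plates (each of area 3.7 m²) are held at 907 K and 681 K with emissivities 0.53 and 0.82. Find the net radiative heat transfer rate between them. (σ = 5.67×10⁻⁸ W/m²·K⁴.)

Q ≈ 46000 W

For two large parallel gray plates, q = σ(T₁⁴ − T₂⁴) / (1/ε₁ + 1/ε₂ − 1).
1/ε₁ + 1/ε₂ − 1 = 1/0.53 + 1/0.82 − 1 = 2.106.
T₁⁴ − T₂⁴ = 6.77×10^11 − 2.15×10^11 = 4.62×10^11 K⁴.
q = 5.67×10⁻⁸ × 4.62×10^11 / 2.106 = 12400 W/m².
Q = q·A = 12400 × 3.7 = 46000 W.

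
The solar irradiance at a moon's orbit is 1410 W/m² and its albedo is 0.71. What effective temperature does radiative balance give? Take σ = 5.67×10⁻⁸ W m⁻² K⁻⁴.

T ≈ 206 K

Power absorbed = (1−a)S·πR²; power emitted = 4πR²σT⁴. Equating and cancelling πR²:
T = ((1−a)S / 4σ)^(1/4) = (409 / (4 × 5.67×10⁻⁸))^(1/4) = (1.80×10^9)^(1/4).
T = 206 K.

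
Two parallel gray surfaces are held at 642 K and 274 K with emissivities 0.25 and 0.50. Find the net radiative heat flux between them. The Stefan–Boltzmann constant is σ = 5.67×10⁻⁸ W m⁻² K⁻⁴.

For two large parallel gray plates, q = σ(T₁⁴ − T₂⁴) / (1/ε₁ + 1/ε₂ − 1).
1/ε₁ + 1/ε₂ − 1 = 1/0.25 + 1/0.50 − 1 = 5.000.
T₁⁴ − T₂⁴ = 1.70×10^11 − 5.64×10^9 = 1.64×10^11 K⁴.
q = 5.67×10⁻⁸ × 1.64×10^11 / 5.000 = 1860 W/m².

q ≈ 1860 W/m²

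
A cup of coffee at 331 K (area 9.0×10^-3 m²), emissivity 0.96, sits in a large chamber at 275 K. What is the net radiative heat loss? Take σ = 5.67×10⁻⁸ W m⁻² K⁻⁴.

Q = εσA(T⁴ − T_s⁴). T⁴ − T_s⁴ = (331)⁴ − (275)⁴ = 1.20×10^10 − 5.72×10^9 = 6.28×10^9 K⁴.
Q = 0.96 × 5.67×10⁻⁸ × 9.00×10^-3 × 6.28×10^9 = 3.08 W.

Q ≈ 3.08 W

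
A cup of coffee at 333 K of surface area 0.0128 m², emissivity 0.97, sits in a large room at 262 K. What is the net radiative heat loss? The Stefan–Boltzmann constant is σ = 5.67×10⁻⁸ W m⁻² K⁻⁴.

Q = εσA(T⁴ − T_s⁴). T⁴ − T_s⁴ = (333)⁴ − (262)⁴ = 1.23×10^10 − 4.71×10^9 = 7.58×10^9 K⁴.
Q = 0.97 × 5.67×10⁻⁸ × 0.0128 × 7.58×10^9 = 5.34 W.

Q ≈ 5.34 W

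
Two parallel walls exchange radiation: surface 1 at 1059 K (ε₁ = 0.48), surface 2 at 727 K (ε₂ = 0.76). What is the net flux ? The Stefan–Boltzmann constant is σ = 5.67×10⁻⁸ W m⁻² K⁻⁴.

For two large parallel gray plates, q = σ(T₁⁴ − T₂⁴) / (1/ε₁ + 1/ε₂ − 1).
1/ε₁ + 1/ε₂ − 1 = 1/0.48 + 1/0.76 − 1 = 2.399.
T₁⁴ − T₂⁴ = 1.26×10^12 − 2.79×10^11 = 9.78×10^11 K⁴.
q = 5.67×10⁻⁸ × 9.78×10^11 / 2.399 = 23100 W/m².

q ≈ 23100 W/m²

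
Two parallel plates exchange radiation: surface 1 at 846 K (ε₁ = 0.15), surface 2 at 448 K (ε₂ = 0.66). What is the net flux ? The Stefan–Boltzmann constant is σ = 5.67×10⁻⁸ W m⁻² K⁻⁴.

q ≈ 3730 W/m²

For two large parallel gray plates, q = σ(T₁⁴ − T₂⁴) / (1/ε₁ + 1/ε₂ − 1).
1/ε₁ + 1/ε₂ − 1 = 1/0.15 + 1/0.66 − 1 = 7.182.
T₁⁴ − T₂⁴ = 5.12×10^11 − 4.03×10^10 = 4.72×10^11 K⁴.
q = 5.67×10⁻⁸ × 4.72×10^11 / 7.182 = 3730 W/m².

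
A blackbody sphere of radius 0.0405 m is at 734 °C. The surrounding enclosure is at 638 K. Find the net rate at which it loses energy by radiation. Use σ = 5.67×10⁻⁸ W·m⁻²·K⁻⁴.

A = 4πr² = 4π × (0.0405)² = 0.0206 m².
Convert: 734 °C = 1007 K.
Q = σA(T⁴ − T_s⁴). T⁴ − T_s⁴ = (1007)⁴ − (638)⁴ = 1.03×10^12 − 1.66×10^11 = 8.63×10^11 K⁴.
Q = 5.67×10⁻⁸ × 0.0206 × 8.63×10^11 = 1010 W.

Q ≈ 1010 W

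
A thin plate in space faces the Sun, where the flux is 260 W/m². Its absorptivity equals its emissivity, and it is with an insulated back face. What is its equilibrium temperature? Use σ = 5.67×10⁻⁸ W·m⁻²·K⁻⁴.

T ≈ 260 K

Absorbed flux αS = emitted flux εσT⁴ (one radiating face); with α = ε, T = (S/σ)^(1/4).
T = (260 / 5.67×10⁻⁸)^(1/4) = (4.59×10^9)^(1/4).
T = 260 K.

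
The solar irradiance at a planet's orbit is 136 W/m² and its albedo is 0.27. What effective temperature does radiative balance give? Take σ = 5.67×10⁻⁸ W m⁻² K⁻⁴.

Power absorbed = (1−a)S·πR²; power emitted = 4πR²σT⁴. Equating and cancelling πR²:
T = ((1−a)S / 4σ)^(1/4) = (99.3 / (4 × 5.67×10⁻⁸))^(1/4) = (4.38×10^8)^(1/4).
T = 145 K.

T ≈ 145 K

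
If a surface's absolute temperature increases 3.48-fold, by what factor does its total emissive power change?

P ∝ T⁴, so the power scales as (3.48)⁴ = 147.

factor ≈ 147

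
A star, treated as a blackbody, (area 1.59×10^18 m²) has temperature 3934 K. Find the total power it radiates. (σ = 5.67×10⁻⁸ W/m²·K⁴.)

P = σAT⁴ = 5.67×10⁻⁸ × 1.59×10^18 × (3934)⁴ = 5.67×10⁻⁸ × 1.59×10^18 × 2.40×10^14.
P = 2.16×10^25 W.

P ≈ 2.16×10^25 W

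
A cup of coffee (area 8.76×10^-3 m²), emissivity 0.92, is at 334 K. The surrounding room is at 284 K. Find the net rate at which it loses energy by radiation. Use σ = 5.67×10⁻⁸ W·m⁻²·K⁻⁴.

Q = εσA(T⁴ − T_s⁴). T⁴ − T_s⁴ = (334)⁴ − (284)⁴ = 1.24×10^10 − 6.51×10^9 = 5.94×10^9 K⁴.
Q = 0.92 × 5.67×10⁻⁸ × 8.76×10^-3 × 5.94×10^9 = 2.71 W.

Q ≈ 2.71 W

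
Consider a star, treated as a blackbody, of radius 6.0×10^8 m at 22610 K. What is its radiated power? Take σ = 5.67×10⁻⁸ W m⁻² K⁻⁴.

P ≈ 6.70×10^28 W

A = 4πr² = 4π × (6.0×10^8)² = 4.52×10^18 m².
P = σAT⁴ = 5.67×10⁻⁸ × 4.52×10^18 × (22610)⁴ = 5.67×10⁻⁸ × 4.52×10^18 × 2.61×10^17.
P = 6.70×10^28 W.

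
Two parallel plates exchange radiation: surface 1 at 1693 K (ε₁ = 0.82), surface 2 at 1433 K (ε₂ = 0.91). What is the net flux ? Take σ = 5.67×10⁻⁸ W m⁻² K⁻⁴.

For two large parallel gray plates, q = σ(T₁⁴ − T₂⁴) / (1/ε₁ + 1/ε₂ − 1).
1/ε₁ + 1/ε₂ − 1 = 1/0.82 + 1/0.91 − 1 = 1.318.
T₁⁴ − T₂⁴ = 8.22×10^12 − 4.22×10^12 = 4.00×10^12 K⁴.
q = 5.67×10⁻⁸ × 4.00×10^12 / 1.318 = 1.72×10^5 W/m².

q ≈ 1.72×10^5 W/m²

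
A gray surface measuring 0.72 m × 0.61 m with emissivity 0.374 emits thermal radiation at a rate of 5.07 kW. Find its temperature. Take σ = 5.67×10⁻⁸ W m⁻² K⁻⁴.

T ≈ 859 K

A = 0.72 × 0.61 = 0.439 m².
From P = εσAT⁴, T = (P / εσA)^(1/4) = (5070 / (0.374 × 5.67×10⁻⁸ × 0.439))^(1/4).
T = (5.44×10^11)^(1/4) = 859 K.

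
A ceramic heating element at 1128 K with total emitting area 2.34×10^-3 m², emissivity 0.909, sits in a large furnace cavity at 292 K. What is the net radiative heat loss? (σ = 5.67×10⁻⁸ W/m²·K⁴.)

Q ≈ 194 W

Q = εσA(T⁴ − T_s⁴). T⁴ − T_s⁴ = (1128)⁴ − (292)⁴ = 1.62×10^12 − 7.27×10^9 = 1.61×10^12 K⁴.
Q = 0.909 × 5.67×10⁻⁸ × 2.34×10^-3 × 1.61×10^12 = 194 W.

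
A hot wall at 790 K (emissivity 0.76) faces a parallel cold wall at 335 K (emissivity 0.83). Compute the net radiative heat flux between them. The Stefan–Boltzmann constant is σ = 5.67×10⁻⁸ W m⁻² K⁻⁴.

q ≈ 14100 W/m²

For two large parallel gray plates, q = σ(T₁⁴ − T₂⁴) / (1/ε₁ + 1/ε₂ − 1).
1/ε₁ + 1/ε₂ − 1 = 1/0.76 + 1/0.83 − 1 = 1.521.
T₁⁴ − T₂⁴ = 3.90×10^11 − 1.26×10^10 = 3.77×10^11 K⁴.
q = 5.67×10⁻⁸ × 3.77×10^11 / 1.521 = 14100 W/m².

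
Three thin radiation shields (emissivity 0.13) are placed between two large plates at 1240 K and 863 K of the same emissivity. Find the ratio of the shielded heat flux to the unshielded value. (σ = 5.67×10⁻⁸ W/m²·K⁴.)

ratio ≈ 0.250

With N identical shields there are N+1 = 4 gaps in series, each with the same radiative resistance, so the flux falls to 1/(N+1) of its unshielded value.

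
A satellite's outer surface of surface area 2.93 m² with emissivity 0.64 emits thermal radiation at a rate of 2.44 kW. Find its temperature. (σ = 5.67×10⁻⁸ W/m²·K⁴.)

T ≈ 389 K

From P = εσAT⁴, T = (P / εσA)^(1/4) = (2440 / (0.64 × 5.67×10⁻⁸ × 2.93))^(1/4).
T = (2.29×10^10)^(1/4) = 389 K.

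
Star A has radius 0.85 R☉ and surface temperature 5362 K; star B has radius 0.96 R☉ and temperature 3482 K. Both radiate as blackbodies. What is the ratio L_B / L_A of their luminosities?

L = 4πR²σT⁴ ∝ R²T⁴, so L_B/L_A = (0.96/0.85)² × (3482/5362)⁴ = 1.28 × 0.178 = 0.227.

L_B/L_A ≈ 0.227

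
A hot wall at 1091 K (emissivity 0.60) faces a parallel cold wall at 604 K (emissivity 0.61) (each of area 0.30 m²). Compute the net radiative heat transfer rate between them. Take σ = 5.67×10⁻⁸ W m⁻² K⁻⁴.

For two large parallel gray plates, q = σ(T₁⁴ − T₂⁴) / (1/ε₁ + 1/ε₂ − 1).
1/ε₁ + 1/ε₂ − 1 = 1/0.60 + 1/0.61 − 1 = 2.306.
T₁⁴ − T₂⁴ = 1.42×10^12 − 1.33×10^11 = 1.28×10^12 K⁴.
q = 5.67×10⁻⁸ × 1.28×10^12 / 2.306 = 31600 W/m².
Q = q·A = 31600 × 0.30 = 9470 W.

Q ≈ 9470 W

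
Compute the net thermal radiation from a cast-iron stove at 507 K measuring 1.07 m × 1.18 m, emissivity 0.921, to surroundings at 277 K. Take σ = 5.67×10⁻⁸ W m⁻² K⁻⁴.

A = 1.07 × 1.18 = 1.26 m².
Q = εσA(T⁴ − T_s⁴). T⁴ − T_s⁴ = (507)⁴ − (277)⁴ = 6.61×10^10 − 5.89×10^9 = 6.02×10^10 K⁴.
Q = 0.921 × 5.67×10⁻⁸ × 1.26 × 6.02×10^10 = 3970 W.

Q ≈ 3970 W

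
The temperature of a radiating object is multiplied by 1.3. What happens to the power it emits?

P ∝ T⁴, so the power scales as (1.3)⁴ = 2.86.

factor ≈ 2.86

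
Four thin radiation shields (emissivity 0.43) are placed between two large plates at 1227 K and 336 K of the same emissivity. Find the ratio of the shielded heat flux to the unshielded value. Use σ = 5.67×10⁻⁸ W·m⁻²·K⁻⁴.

With N identical shields there are N+1 = 5 gaps in series, each with the same radiative resistance, so the flux falls to 1/(N+1) of its unshielded value.

ratio ≈ 0.200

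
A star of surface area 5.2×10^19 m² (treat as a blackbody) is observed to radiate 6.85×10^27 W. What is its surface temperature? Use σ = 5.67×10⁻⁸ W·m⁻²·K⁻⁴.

From P = σAT⁴, T = (P / σA)^(1/4) = (6.85×10^27 / (5.67×10⁻⁸ × 5.20×10^19))^(1/4).
T = (2.32×10^15)^(1/4) = 6940 K.

T ≈ 6940 K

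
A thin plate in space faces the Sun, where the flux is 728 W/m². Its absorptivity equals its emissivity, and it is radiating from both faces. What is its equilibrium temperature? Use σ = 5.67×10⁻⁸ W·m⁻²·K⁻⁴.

T ≈ 283 K

Absorbed flux αS = emitted flux 2εσT⁴ per unit area; with α = ε this gives T = (S/2σ)^(1/4).
T = (728 / (2 × 5.67×10⁻⁸))^(1/4) = (6.42×10^9)^(1/4).
T = 283 K.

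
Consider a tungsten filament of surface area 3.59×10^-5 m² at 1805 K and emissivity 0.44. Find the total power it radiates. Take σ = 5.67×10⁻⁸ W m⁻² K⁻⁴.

P ≈ 9.51 W

Stefan–Boltzmann: P = εσAT⁴ = 0.44 × 5.67×10⁻⁸ × 3.59×10^-5 × (1805)⁴ = 0.44 × 5.67×10⁻⁸ × 3.59×10^-5 × 1.06×10^13.
P = 9.51 W.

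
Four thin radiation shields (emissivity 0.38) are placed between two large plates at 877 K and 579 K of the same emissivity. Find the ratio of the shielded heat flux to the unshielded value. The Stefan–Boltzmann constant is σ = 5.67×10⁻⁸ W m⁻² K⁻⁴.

With N identical shields there are N+1 = 5 gaps in series, each with the same radiative resistance, so the flux falls to 1/(N+1) of its unshielded value.

ratio ≈ 0.200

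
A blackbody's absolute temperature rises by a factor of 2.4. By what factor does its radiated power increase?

P ∝ T⁴, so the power scales as (2.4)⁴ = 33.2.

factor ≈ 33.2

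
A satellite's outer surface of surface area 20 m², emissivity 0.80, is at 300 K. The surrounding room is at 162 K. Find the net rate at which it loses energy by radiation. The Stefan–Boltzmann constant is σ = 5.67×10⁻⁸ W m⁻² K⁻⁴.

Q ≈ 6720 W

Q = εσA(T⁴ − T_s⁴). T⁴ − T_s⁴ = (300)⁴ − (162)⁴ = 8.10×10^9 − 6.89×10^8 = 7.41×10^9 K⁴.
Q = 0.80 × 5.67×10⁻⁸ × 20.0 × 7.41×10^9 = 6720 W.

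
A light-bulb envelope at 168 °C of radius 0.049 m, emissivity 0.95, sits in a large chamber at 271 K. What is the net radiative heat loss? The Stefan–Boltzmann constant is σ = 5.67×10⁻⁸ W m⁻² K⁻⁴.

A = 4πr² = 4π × (0.049)² = 0.0302 m².
Convert: 168 °C = 441 K.
Q = εσA(T⁴ − T_s⁴). T⁴ − T_s⁴ = (441)⁴ − (271)⁴ = 3.78×10^10 − 5.39×10^9 = 3.24×10^10 K⁴.
Q = 0.95 × 5.67×10⁻⁸ × 0.0302 × 3.24×10^10 = 52.7 W.

Q ≈ 52.7 W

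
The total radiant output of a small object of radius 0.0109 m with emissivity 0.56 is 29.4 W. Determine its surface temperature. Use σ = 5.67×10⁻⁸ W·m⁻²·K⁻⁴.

T ≈ 887 K

A = 4πr² = 4π × (0.0109)² = 1.49×10^-3 m².
From P = εσAT⁴, T = (P / εσA)^(1/4) = (29.4 / (0.56 × 5.67×10⁻⁸ × 1.49×10^-3))^(1/4).
T = (6.20×10^11)^(1/4) = 887 K.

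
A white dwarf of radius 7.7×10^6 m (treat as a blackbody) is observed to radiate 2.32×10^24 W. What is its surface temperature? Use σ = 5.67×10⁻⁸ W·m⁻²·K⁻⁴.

A = 4πr² = 4π × (7.7×10^6)² = 7.45×10^14 m².
From P = σAT⁴, T = (P / σA)^(1/4) = (2.32×10^24 / (5.67×10⁻⁸ × 7.45×10^14))^(1/4).
T = (5.49×10^16)^(1/4) = 15300 K.

T ≈ 15300 K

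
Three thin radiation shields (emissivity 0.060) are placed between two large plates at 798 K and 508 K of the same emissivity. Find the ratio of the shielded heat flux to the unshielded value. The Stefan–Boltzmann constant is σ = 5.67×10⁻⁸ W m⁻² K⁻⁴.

ratio ≈ 0.250

With N identical shields there are N+1 = 4 gaps in series, each with the same radiative resistance, so the flux falls to 1/(N+1) of its unshielded value.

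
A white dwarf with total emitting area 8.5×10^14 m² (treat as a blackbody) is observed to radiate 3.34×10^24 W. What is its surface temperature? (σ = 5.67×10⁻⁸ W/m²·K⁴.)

From P = σAT⁴, T = (P / σA)^(1/4) = (3.34×10^24 / (5.67×10⁻⁸ × 8.50×10^14))^(1/4).
T = (6.93×10^16)^(1/4) = 16200 K.

T ≈ 16200 K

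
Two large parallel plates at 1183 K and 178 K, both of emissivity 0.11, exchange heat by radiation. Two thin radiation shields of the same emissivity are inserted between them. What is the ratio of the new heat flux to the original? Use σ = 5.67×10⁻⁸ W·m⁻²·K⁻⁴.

ratio ≈ 0.333

With N identical shields there are N+1 = 3 gaps in series, each with the same radiative resistance, so the flux falls to 1/(N+1) of its unshielded value.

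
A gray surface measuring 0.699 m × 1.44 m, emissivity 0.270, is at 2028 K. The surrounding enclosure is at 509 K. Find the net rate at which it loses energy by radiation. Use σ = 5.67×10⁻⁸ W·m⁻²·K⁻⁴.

Q ≈ 2.60×10^5 W

A = 0.699 × 1.44 = 1.01 m².
Q = εσA(T⁴ − T_s⁴). T⁴ − T_s⁴ = (2028)⁴ − (509)⁴ = 1.69×10^13 − 6.71×10^10 = 1.68×10^13 K⁴.
Q = 0.270 × 5.67×10⁻⁸ × 1.01 × 1.68×10^13 = 2.60×10^5 W.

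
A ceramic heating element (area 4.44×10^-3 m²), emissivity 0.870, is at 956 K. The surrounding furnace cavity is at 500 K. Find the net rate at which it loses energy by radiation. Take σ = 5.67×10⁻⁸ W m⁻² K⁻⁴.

Q = εσA(T⁴ − T_s⁴). T⁴ − T_s⁴ = (956)⁴ − (500)⁴ = 8.35×10^11 − 6.25×10^10 = 7.73×10^11 K⁴.
Q = 0.870 × 5.67×10⁻⁸ × 4.44×10^-3 × 7.73×10^11 = 169 W.

Q ≈ 169 W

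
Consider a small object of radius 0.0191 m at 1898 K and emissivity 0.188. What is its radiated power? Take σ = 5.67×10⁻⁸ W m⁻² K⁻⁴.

A = 4πr² = 4π × (0.0191)² = 4.58×10^-3 m².
P = εσAT⁴ = 0.188 × 5.67×10⁻⁸ × 4.58×10^-3 × (1898)⁴ = 0.188 × 5.67×10⁻⁸ × 4.58×10^-3 × 1.30×10^13.
P = 634 W.

P ≈ 634 W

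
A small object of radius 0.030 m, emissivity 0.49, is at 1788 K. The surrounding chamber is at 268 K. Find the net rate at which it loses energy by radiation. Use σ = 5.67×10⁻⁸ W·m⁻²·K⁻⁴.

A = 4πr² = 4π × (0.030)² = 0.0113 m².
Q = εσA(T⁴ − T_s⁴). T⁴ − T_s⁴ = (1788)⁴ − (268)⁴ = 1.02×10^13 − 5.16×10^9 = 1.02×10^13 K⁴.
Q = 0.49 × 5.67×10⁻⁸ × 0.0113 × 1.02×10^13 = 3210 W.

Q ≈ 3210 W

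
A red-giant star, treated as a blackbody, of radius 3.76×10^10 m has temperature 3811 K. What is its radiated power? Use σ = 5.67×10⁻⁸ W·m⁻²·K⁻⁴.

P ≈ 2.12×10^29 W

A = 4πr² = 4π × (3.76×10^10)² = 1.78×10^22 m².
P = σAT⁴ = 5.67×10⁻⁸ × 1.78×10^22 × (3811)⁴ = 5.67×10⁻⁸ × 1.78×10^22 × 2.11×10^14.
P = 2.12×10^29 W.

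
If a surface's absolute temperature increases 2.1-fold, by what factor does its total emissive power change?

P ∝ T⁴, so the power scales as (2.1)⁴ = 19.4.

factor ≈ 19.4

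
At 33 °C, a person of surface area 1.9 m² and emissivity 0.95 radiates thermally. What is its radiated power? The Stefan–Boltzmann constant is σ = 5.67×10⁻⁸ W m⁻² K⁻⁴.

P ≈ 897 W

33 °C = 306 K.
P = εσAT⁴ = 0.95 × 5.67×10⁻⁸ × 1.90 × (306)⁴ = 0.95 × 5.67×10⁻⁸ × 1.90 × 8.77×10^9.
P = 897 W.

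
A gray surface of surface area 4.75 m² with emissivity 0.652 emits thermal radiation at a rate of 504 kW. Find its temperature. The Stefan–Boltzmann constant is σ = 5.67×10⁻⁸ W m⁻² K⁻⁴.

From P = εσAT⁴, T = (P / εσA)^(1/4) = (5.04×10^5 / (0.652 × 5.67×10⁻⁸ × 4.75))^(1/4).
T = (2.87×10^12)^(1/4) = 1300 K.

T ≈ 1300 K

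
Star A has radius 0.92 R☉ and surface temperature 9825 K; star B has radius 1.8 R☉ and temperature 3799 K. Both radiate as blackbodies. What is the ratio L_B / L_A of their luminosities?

L_B/L_A ≈ 0.0856

L = 4πR²σT⁴ ∝ R²T⁴, so L_B/L_A = (1.8/0.92)² × (3799/9825)⁴ = 3.83 × 0.0224 = 0.0856.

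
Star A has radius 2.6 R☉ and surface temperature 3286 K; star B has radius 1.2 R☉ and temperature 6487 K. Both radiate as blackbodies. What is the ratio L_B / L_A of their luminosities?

L = 4πR²σT⁴ ∝ R²T⁴, so L_B/L_A = (1.2/2.6)² × (6487/3286)⁴ = 0.213 × 15.2 = 3.24.

L_B/L_A ≈ 3.24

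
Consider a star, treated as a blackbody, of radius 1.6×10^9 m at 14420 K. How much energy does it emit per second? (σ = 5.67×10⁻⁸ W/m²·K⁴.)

A = 4πr² = 4π × (1.6×10^9)² = 3.22×10^19 m².
P = σAT⁴ = 5.67×10⁻⁸ × 3.22×10^19 × (14420)⁴ = 5.67×10⁻⁸ × 3.22×10^19 × 4.32×10^16.
P = 7.89×10^28 W.

P ≈ 7.89×10^28 W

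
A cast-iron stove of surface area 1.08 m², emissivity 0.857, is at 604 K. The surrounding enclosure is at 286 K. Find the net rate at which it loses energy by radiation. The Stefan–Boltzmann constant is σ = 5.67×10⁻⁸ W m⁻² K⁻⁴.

Q = εσA(T⁴ − T_s⁴). T⁴ − T_s⁴ = (604)⁴ − (286)⁴ = 1.33×10^11 − 6.69×10^9 = 1.26×10^11 K⁴.
Q = 0.857 × 5.67×10⁻⁸ × 1.08 × 1.26×10^11 = 6630 W.

Q ≈ 6630 W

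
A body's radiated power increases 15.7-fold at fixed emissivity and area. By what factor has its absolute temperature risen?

factor ≈ 1.99

P ∝ T⁴ ⇒ T ∝ P^(1/4), so T scales by (15.7)^(1/4) = 1.99.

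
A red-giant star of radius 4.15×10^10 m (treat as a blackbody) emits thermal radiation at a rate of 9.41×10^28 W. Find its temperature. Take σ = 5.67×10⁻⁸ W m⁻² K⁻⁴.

T ≈ 2960 K

A = 4πr² = 4π × (4.15×10^10)² = 2.16×10^22 m².
From P = σAT⁴, T = (P / σA)^(1/4) = (9.41×10^28 / (5.67×10⁻⁸ × 2.16×10^22))^(1/4).
T = (7.67×10^13)^(1/4) = 2960 K.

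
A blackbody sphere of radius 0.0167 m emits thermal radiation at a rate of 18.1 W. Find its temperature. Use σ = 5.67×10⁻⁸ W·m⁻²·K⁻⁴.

A = 4πr² = 4π × (0.0167)² = 3.50×10^-3 m².
From P = σAT⁴, T = (P / σA)^(1/4) = (18.1 / (5.67×10⁻⁸ × 3.50×10^-3))^(1/4).
T = (9.11×10^10)^(1/4) = 549 K.

T ≈ 549 K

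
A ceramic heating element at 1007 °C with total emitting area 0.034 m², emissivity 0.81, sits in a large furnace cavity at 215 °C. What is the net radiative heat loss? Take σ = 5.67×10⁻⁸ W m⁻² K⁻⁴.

Q ≈ 4100 W

Convert: 1007 °C = 1280 K; 215 °C = 488 K.
Q = εσA(T⁴ − T_s⁴). T⁴ − T_s⁴ = (1280)⁴ − (488)⁴ = 2.68×10^12 − 5.67×10^10 = 2.63×10^12 K⁴.
Q = 0.81 × 5.67×10⁻⁸ × 0.0340 × 2.63×10^12 = 4100 W.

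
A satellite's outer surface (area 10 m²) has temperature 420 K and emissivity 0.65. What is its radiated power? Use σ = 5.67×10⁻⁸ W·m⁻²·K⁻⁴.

Stefan–Boltzmann: P = εσAT⁴ = 0.65 × 5.67×10⁻⁸ × 10.0 × (420)⁴ = 0.65 × 5.67×10⁻⁸ × 10.0 × 3.11×10^10.
P = 11500 W.

P ≈ 11500 W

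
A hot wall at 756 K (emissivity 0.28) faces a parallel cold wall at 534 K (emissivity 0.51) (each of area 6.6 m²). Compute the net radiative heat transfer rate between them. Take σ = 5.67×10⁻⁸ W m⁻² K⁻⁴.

Q ≈ 20300 W

For two large parallel gray plates, q = σ(T₁⁴ − T₂⁴) / (1/ε₁ + 1/ε₂ − 1).
1/ε₁ + 1/ε₂ − 1 = 1/0.28 + 1/0.51 − 1 = 4.532.
T₁⁴ − T₂⁴ = 3.27×10^11 − 8.13×10^10 = 2.45×10^11 K⁴.
q = 5.67×10⁻⁸ × 2.45×10^11 / 4.532 = 3070 W/m².
Q = q·A = 3070 × 6.6 = 20300 W.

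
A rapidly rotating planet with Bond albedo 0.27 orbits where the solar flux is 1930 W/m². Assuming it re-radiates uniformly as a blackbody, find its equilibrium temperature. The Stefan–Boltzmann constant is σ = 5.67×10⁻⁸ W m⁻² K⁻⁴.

Power absorbed = (1−a)S·πR²; power emitted = 4πR²σT⁴. Equating and cancelling πR²:
T = ((1−a)S / 4σ)^(1/4) = (1410 / (4 × 5.67×10⁻⁸))^(1/4) = (6.21×10^9)^(1/4).
T = 281 K.

T ≈ 281 K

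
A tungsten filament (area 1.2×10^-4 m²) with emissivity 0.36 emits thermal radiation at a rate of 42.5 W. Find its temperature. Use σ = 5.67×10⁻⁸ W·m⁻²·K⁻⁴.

From P = εσAT⁴, T = (P / εσA)^(1/4) = (42.5 / (0.36 × 5.67×10⁻⁸ × 1.20×10^-4))^(1/4).
T = (1.74×10^13)^(1/4) = 2040 K.

T ≈ 2040 K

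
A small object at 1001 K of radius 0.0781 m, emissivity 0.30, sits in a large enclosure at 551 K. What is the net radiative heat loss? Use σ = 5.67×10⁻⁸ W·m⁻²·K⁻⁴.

A = 4πr² = 4π × (0.0781)² = 0.0766 m².
Q = εσA(T⁴ − T_s⁴). T⁴ − T_s⁴ = (1001)⁴ − (551)⁴ = 1.00×10^12 − 9.22×10^10 = 9.12×10^11 K⁴.
Q = 0.30 × 5.67×10⁻⁸ × 0.0766 × 9.12×10^11 = 1190 W.

Q ≈ 1190 W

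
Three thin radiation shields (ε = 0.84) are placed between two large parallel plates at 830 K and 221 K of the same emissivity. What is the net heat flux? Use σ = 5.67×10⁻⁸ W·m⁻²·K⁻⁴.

Each of the 4 gaps contributes resistance (2/ε − 1) = 2/0.84 − 1 = 1.381; total = 5.524.
q = σ(T₁⁴ − T₂⁴) / 5.524 = 5.67×10⁻⁸ × 4.72×10^11 / 5.524 = 4850 W/m².

q ≈ 4850 W/m²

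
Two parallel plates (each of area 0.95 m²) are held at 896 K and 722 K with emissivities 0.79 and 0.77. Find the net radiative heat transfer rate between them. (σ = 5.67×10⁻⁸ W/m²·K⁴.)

Q ≈ 12800 W

For two large parallel gray plates, q = σ(T₁⁴ − T₂⁴) / (1/ε₁ + 1/ε₂ − 1).
1/ε₁ + 1/ε₂ − 1 = 1/0.79 + 1/0.77 − 1 = 1.565.
T₁⁴ − T₂⁴ = 6.45×10^11 − 2.72×10^11 = 3.73×10^11 K⁴.
q = 5.67×10⁻⁸ × 3.73×10^11 / 1.565 = 13500 W/m².
Q = q·A = 13500 × 0.95 = 12800 W.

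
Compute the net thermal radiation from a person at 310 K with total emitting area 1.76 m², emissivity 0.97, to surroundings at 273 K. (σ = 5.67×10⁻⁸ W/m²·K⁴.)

Q = εσA(T⁴ − T_s⁴). T⁴ − T_s⁴ = (310)⁴ − (273)⁴ = 9.24×10^9 − 5.55×10^9 = 3.68×10^9 K⁴.
Q = 0.97 × 5.67×10⁻⁸ × 1.76 × 3.68×10^9 = 356 W.

Q ≈ 356 W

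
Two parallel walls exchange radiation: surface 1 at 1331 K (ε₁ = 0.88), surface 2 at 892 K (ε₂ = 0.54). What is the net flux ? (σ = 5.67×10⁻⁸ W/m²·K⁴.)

q ≈ 71400 W/m²

For two large parallel gray plates, q = σ(T₁⁴ − T₂⁴) / (1/ε₁ + 1/ε₂ − 1).
1/ε₁ + 1/ε₂ − 1 = 1/0.88 + 1/0.54 − 1 = 1.988.
T₁⁴ − T₂⁴ = 3.14×10^12 − 6.33×10^11 = 2.51×10^12 K⁴.
q = 5.67×10⁻⁸ × 2.51×10^12 / 1.988 = 71400 W/m².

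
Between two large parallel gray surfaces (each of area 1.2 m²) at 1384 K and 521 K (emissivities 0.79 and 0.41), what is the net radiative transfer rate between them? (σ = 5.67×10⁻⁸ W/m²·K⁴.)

For two large parallel gray plates, q = σ(T₁⁴ − T₂⁴) / (1/ε₁ + 1/ε₂ − 1).
1/ε₁ + 1/ε₂ − 1 = 1/0.79 + 1/0.41 − 1 = 2.705.
T₁⁴ − T₂⁴ = 3.67×10^12 − 7.37×10^10 = 3.60×10^12 K⁴.
q = 5.67×10⁻⁸ × 3.60×10^12 / 2.705 = 75400 W/m².
Q = q·A = 75400 × 1.2 = 90400 W.

Q ≈ 90400 W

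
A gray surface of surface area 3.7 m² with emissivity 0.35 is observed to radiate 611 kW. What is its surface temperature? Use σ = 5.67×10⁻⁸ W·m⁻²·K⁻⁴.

From P = εσAT⁴, T = (P / εσA)^(1/4) = (6.11×10^5 / (0.35 × 5.67×10⁻⁸ × 3.70))^(1/4).
T = (8.32×10^12)^(1/4) = 1700 K.

T ≈ 1700 K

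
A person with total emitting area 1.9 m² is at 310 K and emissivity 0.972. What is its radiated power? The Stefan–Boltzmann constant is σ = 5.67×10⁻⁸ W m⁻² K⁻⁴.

P = εσAT⁴ = 0.972 × 5.67×10⁻⁸ × 1.90 × (310)⁴ = 0.972 × 5.67×10⁻⁸ × 1.90 × 9.24×10^9.
P = 967 W.

P ≈ 967 W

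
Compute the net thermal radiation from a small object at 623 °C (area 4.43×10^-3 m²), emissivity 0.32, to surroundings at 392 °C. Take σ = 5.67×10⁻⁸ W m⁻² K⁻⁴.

Convert: 623 °C = 896 K; 392 °C = 665 K.
Q = εσA(T⁴ − T_s⁴). T⁴ − T_s⁴ = (896)⁴ − (665)⁴ = 6.45×10^11 − 1.96×10^11 = 4.49×10^11 K⁴.
Q = 0.32 × 5.67×10⁻⁸ × 4.43×10^-3 × 4.49×10^11 = 36.1 W.

Q ≈ 36.1 W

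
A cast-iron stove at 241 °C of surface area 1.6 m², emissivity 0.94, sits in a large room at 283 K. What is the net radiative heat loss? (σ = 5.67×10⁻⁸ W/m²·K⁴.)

Q ≈ 5410 W

Convert: 241 °C = 514 K.
Q = εσA(T⁴ − T_s⁴). T⁴ − T_s⁴ = (514)⁴ − (283)⁴ = 6.98×10^10 − 6.41×10^9 = 6.34×10^10 K⁴.
Q = 0.94 × 5.67×10⁻⁸ × 1.60 × 6.34×10^10 = 5410 W.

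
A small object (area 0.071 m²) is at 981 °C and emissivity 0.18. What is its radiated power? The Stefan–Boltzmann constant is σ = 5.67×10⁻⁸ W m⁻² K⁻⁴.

981 °C = 1254 K.
P = εσAT⁴ = 0.18 × 5.67×10⁻⁸ × 0.0710 × (1254)⁴ = 0.18 × 5.67×10⁻⁸ × 0.0710 × 2.47×10^12.
P = 1790 W.

P ≈ 1790 W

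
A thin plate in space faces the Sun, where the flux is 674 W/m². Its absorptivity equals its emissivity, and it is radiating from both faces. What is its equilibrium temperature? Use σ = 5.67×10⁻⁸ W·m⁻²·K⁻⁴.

Absorbed flux αS = emitted flux 2εσT⁴ per unit area; with α = ε this gives T = (S/2σ)^(1/4).
T = (674 / (2 × 5.67×10⁻⁸))^(1/4) = (5.94×10^9)^(1/4).
T = 278 K.

T ≈ 278 K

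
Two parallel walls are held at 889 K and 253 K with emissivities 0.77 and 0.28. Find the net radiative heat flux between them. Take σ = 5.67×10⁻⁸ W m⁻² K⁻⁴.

q ≈ 9090 W/m²

For two large parallel gray plates, q = σ(T₁⁴ − T₂⁴) / (1/ε₁ + 1/ε₂ − 1).
1/ε₁ + 1/ε₂ − 1 = 1/0.77 + 1/0.28 − 1 = 3.870.
T₁⁴ − T₂⁴ = 6.25×10^11 − 4.10×10^9 = 6.21×10^11 K⁴.
q = 5.67×10⁻⁸ × 6.21×10^11 / 3.870 = 9090 W/m².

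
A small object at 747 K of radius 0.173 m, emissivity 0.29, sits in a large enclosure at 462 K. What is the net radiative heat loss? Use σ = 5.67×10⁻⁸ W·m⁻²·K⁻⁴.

Q ≈ 1640 W

A = 4πr² = 4π × (0.173)² = 0.376 m².
Q = εσA(T⁴ − T_s⁴). T⁴ − T_s⁴ = (747)⁴ − (462)⁴ = 3.11×10^11 − 4.56×10^10 = 2.66×10^11 K⁴.
Q = 0.29 × 5.67×10⁻⁸ × 0.376 × 2.66×10^11 = 1640 W.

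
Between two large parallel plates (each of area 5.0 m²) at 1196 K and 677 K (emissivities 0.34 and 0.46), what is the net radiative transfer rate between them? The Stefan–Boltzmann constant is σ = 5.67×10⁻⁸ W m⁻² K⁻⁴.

Q ≈ 1.26×10^5 W

For two large parallel gray plates, q = σ(T₁⁴ − T₂⁴) / (1/ε₁ + 1/ε₂ − 1).
1/ε₁ + 1/ε₂ − 1 = 1/0.34 + 1/0.46 − 1 = 4.115.
T₁⁴ − T₂⁴ = 2.05×10^12 − 2.10×10^11 = 1.84×10^12 K⁴.
q = 5.67×10⁻⁸ × 1.84×10^12 / 4.115 = 25300 W/m².
Q = q·A = 25300 × 5.0 = 1.26×10^5 W.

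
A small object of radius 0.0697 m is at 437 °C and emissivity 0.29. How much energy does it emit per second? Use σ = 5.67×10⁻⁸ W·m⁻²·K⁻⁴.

P ≈ 255 W

A = 4πr² = 4π × (0.0697)² = 0.0610 m².
437 °C = 710 K.
P = εσAT⁴ = 0.29 × 5.67×10⁻⁸ × 0.0610 × (710)⁴ = 0.29 × 5.67×10⁻⁸ × 0.0610 × 2.54×10^11.
P = 255 W.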